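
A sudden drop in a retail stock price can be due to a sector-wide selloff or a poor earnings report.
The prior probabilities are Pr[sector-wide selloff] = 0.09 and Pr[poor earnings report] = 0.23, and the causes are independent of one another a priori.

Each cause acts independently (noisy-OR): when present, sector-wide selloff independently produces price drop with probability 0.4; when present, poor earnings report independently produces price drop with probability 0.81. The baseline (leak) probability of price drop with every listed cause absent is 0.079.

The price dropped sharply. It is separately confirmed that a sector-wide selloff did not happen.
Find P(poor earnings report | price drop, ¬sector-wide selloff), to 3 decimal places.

P(poor earnings report | price drop, ¬sector-wide selloff) ≈ 0.757

Under noisy-OR, P(price drop | causes) = 1 − (1−0.079)·∏(1−qᵢ) over the active causes.
P(price drop | ¬sector-wide selloff) = 0.079×0.77 + 0.82501×0.23 = 0.060830 + 0.189752 = 0.250582
Restricting to configurations with poor earnings report present: 0.82501×0.23 = 0.189752.
Hence the posterior is 0.189752/0.250582 ≈ 0.757.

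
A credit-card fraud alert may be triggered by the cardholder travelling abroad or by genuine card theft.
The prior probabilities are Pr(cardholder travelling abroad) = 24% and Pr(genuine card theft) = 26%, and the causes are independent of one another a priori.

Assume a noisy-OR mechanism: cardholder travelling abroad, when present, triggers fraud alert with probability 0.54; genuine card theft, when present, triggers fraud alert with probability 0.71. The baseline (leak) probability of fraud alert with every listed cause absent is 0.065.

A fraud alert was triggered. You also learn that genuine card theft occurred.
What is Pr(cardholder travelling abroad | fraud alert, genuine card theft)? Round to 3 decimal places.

Under noisy-OR, P(fraud alert | causes) = 1 − (1−0.065)·∏(1−qᵢ) over the active causes.
Sum P(fraud alert|·) weighted by the priors over both values of cardholder travelling abroad:
  P(fraud alert | genuine card theft) = 0.72885×0.76 + 0.875271×0.24
        = 0.553926 + 0.210065 = 0.763991
Keeping only the cardholder travelling abroad-present terms gives 0.210065, so
  P(cardholder travelling abroad | fraud alert, genuine card theft) = 0.210065 / 0.763991 ≈ 0.275

Pr(cardholder travelling abroad | fraud alert, genuine card theft) ≈ 0.275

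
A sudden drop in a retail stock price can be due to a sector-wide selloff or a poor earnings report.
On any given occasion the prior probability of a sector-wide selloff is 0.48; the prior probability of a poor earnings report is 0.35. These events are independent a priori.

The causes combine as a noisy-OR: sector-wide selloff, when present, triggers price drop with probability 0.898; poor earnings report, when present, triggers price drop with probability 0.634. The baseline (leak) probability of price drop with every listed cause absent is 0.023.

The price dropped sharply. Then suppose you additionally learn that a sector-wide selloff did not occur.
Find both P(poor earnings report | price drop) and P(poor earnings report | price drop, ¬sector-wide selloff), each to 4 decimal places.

P(poor earnings report | price drop) ≈ 0.4913; P(poor earnings report | price drop, ¬sector-wide selloff) ≈ 0.9377

Under noisy-OR, P(price drop | causes) = 1 − (1−0.023)·∏(1−qᵢ) over the active causes.
Numerator (weight on configurations with poor earnings report): 0.116920 + 0.161873 = 0.278793
The normalizing constant is 0.023×0.52×0.65 + 0.642418×0.52×0.35 + 0.900346×0.48×0.65 + 0.963527×0.48×0.35 = 0.567475
P(poor earnings report | price drop) = 0.278793/0.567475 ≈ 0.4913

With the extra evidence:
For the numerator, keep only poor earnings report=true terms: 0.642418*0.35 = 0.224846
Normalizer over all consistent configurations: 0.023*0.65 + 0.642418*0.35 = 0.239796
P(poor earnings report | price drop, ¬sector-wide selloff) = 0.224846/0.239796 ≈ 0.9377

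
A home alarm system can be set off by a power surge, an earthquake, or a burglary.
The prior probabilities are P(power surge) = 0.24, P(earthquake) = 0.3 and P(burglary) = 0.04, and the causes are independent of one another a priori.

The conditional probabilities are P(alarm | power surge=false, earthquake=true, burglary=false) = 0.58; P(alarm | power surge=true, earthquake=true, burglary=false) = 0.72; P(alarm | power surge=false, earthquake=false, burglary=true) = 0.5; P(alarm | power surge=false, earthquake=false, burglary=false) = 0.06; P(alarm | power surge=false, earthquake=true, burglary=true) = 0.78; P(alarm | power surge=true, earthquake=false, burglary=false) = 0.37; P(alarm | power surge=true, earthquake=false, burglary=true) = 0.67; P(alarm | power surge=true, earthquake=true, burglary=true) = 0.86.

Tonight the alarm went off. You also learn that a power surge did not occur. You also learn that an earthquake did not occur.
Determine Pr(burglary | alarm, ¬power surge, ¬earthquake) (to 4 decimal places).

P(alarm | ¬power surge, ¬earthquake) = 0.06·0.96 + 0.5·0.04 = 0.057600 + 0.020000 = 0.077600
Of this, 0.020000 comes from 0.5·0.04 (the burglary=true cases).
Hence the posterior is 0.020000/0.077600 ≈ 0.2577.

Pr(burglary | alarm, ¬power surge, ¬earthquake) ≈ 0.2577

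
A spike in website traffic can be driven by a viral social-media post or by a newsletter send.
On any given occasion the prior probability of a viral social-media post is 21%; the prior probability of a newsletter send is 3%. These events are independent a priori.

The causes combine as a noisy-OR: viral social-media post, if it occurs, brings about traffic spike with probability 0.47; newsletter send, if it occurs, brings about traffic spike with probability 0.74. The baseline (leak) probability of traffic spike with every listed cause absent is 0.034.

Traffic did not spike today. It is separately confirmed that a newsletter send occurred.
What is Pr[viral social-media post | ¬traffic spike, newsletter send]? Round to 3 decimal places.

Under noisy-OR, P(traffic spike | causes) = 1 − (1−0.034)·∏(1−qᵢ) over the active causes.
By total probability over both values of viral social-media post:
  P(¬traffic spike | newsletter send) = 0.25116*0.79 + 0.133115*0.21
        = 0.198416 + 0.027954 = 0.226370
The terms with viral social-media post present sum to 0.027954, so
  P(viral social-media post | ¬traffic spike, newsletter send) = 0.027954 / 0.226370 ≈ 0.123

Pr[viral social-media post | ¬traffic spike, newsletter send] ≈ 0.123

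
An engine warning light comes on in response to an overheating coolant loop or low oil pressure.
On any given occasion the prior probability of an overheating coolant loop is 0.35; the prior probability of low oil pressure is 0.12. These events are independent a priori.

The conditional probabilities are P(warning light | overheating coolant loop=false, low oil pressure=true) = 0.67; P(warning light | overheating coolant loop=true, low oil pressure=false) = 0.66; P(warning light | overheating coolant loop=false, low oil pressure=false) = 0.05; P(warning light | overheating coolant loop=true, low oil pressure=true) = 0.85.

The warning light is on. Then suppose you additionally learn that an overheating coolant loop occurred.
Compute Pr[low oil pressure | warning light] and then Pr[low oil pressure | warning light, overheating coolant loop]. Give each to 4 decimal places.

Pr[low oil pressure | warning light] ≈ 0.2750; Pr[low oil pressure | warning light, overheating coolant loop] ≈ 0.1494

Sum P(warning light|·) weighted by the priors over the 4 (overheating coolant loop, low oil pressure) configurations:
  P(warning light) = 0.05*0.65*0.88 + 0.67*0.65*0.12 + 0.66*0.35*0.88 + 0.85*0.35*0.12
        = 0.028600 + 0.052260 + 0.203280 + 0.035700 = 0.319840
Configurations with low oil pressure contribute 0.087960, so
  P(low oil pressure | warning light) = 0.087960 / 0.319840 ≈ 0.2750

With the extra evidence:
For the numerator, keep only low oil pressure=true terms: 0.85·0.12 = 0.102000
The normalizing constant is 0.66·0.88 + 0.85·0.12 = 0.682800
Posterior = 0.102000 / 0.682800 ≈ 0.1494
Conditioning on overheating coolant loop lowers the posterior on low oil pressure: the classic explaining-away effect in a common-effect structure.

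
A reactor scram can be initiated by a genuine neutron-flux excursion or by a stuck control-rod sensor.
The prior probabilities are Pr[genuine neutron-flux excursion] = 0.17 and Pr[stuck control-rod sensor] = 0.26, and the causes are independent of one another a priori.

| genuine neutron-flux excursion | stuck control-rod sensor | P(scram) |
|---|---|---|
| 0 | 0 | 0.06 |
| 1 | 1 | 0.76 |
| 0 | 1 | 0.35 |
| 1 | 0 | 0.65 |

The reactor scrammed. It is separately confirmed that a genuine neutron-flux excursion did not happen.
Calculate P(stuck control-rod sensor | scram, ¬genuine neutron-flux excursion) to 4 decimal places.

Weight on stuck control-rod sensor=true, given the evidence: 0.35×0.26 = 0.091000
Denominator P(scram | ¬genuine neutron-flux excursion): 0.06×0.74 + 0.35×0.26 = 0.135400
P(stuck control-rod sensor | scram, ¬genuine neutron-flux excursion) = 0.091000/0.135400 ≈ 0.6721

P(stuck control-rod sensor | scram, ¬genuine neutron-flux excursion) ≈ 0.6721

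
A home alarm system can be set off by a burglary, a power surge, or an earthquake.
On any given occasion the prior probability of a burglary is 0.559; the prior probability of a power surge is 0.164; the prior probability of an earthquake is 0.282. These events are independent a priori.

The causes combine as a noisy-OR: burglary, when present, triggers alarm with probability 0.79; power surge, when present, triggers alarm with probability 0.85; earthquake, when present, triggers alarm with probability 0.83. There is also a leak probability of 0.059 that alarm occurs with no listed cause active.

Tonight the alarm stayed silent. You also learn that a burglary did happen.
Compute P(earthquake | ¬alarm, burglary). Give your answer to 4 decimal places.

Under noisy-OR, P(alarm | causes) = 1 − (1−0.059)·∏(1−qᵢ) over the active causes.
By total probability over the 4 (power surge, earthquake) configurations:
  P(¬alarm | burglary) = 0.19761·0.836·0.718 + 0.033594·0.836·0.282 + 0.029641·0.164·0.718 + 0.005039·0.164·0.282
        = 0.118615 + 0.007920 + 0.003490 + 0.000233 = 0.130258
Keeping only the earthquake-present terms gives 0.008153, so
  P(earthquake | ¬alarm, burglary) = 0.008153 / 0.130258 ≈ 0.0626

P(earthquake | ¬alarm, burglary) ≈ 0.0626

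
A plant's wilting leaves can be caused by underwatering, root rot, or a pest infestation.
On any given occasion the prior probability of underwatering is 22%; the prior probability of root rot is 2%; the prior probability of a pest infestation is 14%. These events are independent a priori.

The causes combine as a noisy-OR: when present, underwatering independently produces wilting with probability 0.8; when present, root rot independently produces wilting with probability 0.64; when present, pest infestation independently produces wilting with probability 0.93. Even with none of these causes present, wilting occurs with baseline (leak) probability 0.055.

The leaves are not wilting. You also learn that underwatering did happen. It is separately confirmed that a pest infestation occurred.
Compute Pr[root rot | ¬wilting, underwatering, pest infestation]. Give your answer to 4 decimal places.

Under noisy-OR, P(wilting | causes) = 1 − (1−0.055)·∏(1−qᵢ) over the active causes.
P(¬wilting | underwatering, pest infestation) = 0.01323×0.98 + 0.004763×0.02 = 0.012965 + 0.000095 = 0.013060
Restricting to configurations with root rot present: 0.004763×0.02 = 0.000095.
Hence the posterior is 0.000095/0.013060 ≈ 0.0073.

Pr[root rot | ¬wilting, underwatering, pest infestation] ≈ 0.0073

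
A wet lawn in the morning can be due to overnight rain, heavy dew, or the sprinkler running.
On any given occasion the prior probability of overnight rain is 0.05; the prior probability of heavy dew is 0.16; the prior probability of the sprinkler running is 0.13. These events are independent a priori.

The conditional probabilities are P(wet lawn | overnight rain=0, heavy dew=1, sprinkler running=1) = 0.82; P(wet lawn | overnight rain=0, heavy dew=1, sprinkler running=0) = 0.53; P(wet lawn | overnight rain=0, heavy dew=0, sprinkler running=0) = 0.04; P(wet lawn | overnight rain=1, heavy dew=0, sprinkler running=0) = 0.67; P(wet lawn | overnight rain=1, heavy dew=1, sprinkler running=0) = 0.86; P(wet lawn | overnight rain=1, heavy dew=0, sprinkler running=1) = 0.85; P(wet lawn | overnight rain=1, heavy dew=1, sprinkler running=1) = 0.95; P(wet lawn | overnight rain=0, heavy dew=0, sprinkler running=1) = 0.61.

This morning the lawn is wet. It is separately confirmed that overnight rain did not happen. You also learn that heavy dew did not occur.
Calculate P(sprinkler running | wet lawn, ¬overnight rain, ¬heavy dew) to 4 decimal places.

Weight on sprinkler running=true, given the evidence: 0.61·0.13 = 0.079300
The normalizing constant is 0.04·0.87 + 0.61·0.13 = 0.114100
P(sprinkler running | wet lawn, ¬overnight rain, ¬heavy dew) = 0.079300/0.114100 ≈ 0.6950

P(sprinkler running | wet lawn, ¬overnight rain, ¬heavy dew) ≈ 0.6950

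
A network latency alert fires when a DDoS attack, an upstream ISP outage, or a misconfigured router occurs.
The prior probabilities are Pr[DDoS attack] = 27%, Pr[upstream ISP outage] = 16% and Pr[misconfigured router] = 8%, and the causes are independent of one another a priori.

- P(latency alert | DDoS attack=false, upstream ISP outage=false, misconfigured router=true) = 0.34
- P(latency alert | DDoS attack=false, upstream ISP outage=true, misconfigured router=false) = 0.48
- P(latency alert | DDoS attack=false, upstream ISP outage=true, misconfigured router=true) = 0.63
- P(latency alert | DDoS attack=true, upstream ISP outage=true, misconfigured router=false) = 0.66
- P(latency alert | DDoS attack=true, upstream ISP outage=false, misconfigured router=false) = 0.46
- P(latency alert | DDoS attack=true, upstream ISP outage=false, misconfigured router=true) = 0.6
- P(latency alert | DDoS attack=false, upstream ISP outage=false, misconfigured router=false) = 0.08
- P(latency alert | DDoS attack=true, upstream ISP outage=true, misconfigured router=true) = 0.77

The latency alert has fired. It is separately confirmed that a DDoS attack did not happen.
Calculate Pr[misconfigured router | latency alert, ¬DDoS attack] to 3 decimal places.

For the numerator, keep only misconfigured router=true terms: 0.022848 + 0.008064 = 0.030912
Normalizer over all consistent configurations: 0.08·0.84·0.92 + 0.34·0.84·0.08 + 0.48·0.16·0.92 + 0.63·0.16·0.08 = 0.163392
P(misconfigured router | latency alert, ¬DDoS attack) = 0.030912/0.163392 ≈ 0.189

Pr[misconfigured router | latency alert, ¬DDoS attack] ≈ 0.189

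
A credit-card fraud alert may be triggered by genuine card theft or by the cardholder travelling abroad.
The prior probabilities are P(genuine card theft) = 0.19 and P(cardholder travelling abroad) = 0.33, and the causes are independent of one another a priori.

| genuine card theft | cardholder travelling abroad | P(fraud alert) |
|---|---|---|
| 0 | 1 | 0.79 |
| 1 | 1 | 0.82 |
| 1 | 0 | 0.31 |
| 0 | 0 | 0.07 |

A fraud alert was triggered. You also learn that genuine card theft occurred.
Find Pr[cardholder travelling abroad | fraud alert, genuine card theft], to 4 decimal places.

By total probability over both values of cardholder travelling abroad:
  P(fraud alert | genuine card theft) = 0.31×0.67 + 0.82×0.33
        = 0.207700 + 0.270600 = 0.478300
Configurations with cardholder travelling abroad contribute 0.270600, so
  P(cardholder travelling abroad | fraud alert, genuine card theft) = 0.270600 / 0.478300 ≈ 0.5658

Pr[cardholder travelling abroad | fraud alert, genuine card theft] ≈ 0.5658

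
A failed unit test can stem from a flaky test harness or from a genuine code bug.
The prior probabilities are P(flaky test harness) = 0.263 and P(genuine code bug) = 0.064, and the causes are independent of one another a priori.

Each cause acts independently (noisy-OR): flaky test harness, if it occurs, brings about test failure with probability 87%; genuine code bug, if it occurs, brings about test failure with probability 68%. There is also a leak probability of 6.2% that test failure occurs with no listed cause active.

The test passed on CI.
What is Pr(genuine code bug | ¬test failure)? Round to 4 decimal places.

Under noisy-OR, P(test failure | causes) = 1 − (1−0.062)·∏(1−qᵢ) over the active causes.
P(¬test failure) = 0.938·0.737·0.936 + 0.30016·0.737·0.064 + 0.12194·0.263·0.936 + 0.039021·0.263·0.064 = 0.647062 + 0.014158 + 0.030018 + 0.000657 = 0.691895
The genuine code bug-present share is 0.014158 + 0.000657 = 0.014815.
P(genuine code bug | ¬test failure) = 0.014815 / 0.691895 ≈ 0.0214

Pr(genuine code bug | ¬test failure) ≈ 0.0214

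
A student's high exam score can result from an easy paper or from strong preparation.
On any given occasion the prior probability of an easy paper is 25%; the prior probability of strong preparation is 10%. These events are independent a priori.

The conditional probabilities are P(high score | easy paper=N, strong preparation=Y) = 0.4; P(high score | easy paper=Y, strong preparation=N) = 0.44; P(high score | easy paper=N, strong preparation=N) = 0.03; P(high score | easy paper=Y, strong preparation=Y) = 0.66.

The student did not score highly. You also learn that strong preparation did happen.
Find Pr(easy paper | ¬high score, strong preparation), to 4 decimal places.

P(¬high score | strong preparation) = 0.6*0.75 + 0.34*0.25 = 0.450000 + 0.085000 = 0.535000
Restricting to configurations with easy paper present: 0.34*0.25 = 0.085000.
P(easy paper | ¬high score, strong preparation) = 0.085000 / 0.535000 ≈ 0.1589

Pr(easy paper | ¬high score, strong preparation) ≈ 0.1589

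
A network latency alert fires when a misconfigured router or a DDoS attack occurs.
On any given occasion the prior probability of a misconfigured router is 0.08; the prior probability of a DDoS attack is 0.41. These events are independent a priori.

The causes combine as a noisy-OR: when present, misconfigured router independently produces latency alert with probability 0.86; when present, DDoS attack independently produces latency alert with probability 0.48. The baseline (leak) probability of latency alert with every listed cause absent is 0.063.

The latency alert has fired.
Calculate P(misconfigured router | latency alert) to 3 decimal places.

Under noisy-OR, P(latency alert | causes) = 1 − (1−0.063)·∏(1−qᵢ) over the active causes.
Sum P(latency alert|·) weighted by the priors over the 4 (misconfigured router, DDoS attack) configurations:
  P(latency alert) = 0.063×0.92×0.59 + 0.51276×0.92×0.41 + 0.86882×0.08×0.59 + 0.931786×0.08×0.41
        = 0.034196 + 0.193413 + 0.041008 + 0.030563 = 0.299180
Keeping only the misconfigured router-present terms gives 0.071571, so
  P(misconfigured router | latency alert) = 0.071571 / 0.299180 ≈ 0.239

P(misconfigured router | latency alert) ≈ 0.239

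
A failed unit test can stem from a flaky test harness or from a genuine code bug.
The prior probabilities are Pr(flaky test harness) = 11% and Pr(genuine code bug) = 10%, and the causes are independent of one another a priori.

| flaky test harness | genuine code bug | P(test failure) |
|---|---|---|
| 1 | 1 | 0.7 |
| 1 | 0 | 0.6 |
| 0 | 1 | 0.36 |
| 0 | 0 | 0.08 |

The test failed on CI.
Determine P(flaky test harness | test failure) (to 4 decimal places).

P(test failure) = 0.08*0.89*0.9 + 0.36*0.89*0.1 + 0.6*0.11*0.9 + 0.7*0.11*0.1 = 0.064080 + 0.032040 + 0.059400 + 0.007700 = 0.163220
Of this, 0.067100 comes from 0.059400 + 0.007700 (the flaky test harness=true cases).
P(flaky test harness | test failure) = 0.067100 / 0.163220 ≈ 0.4111

P(flaky test harness | test failure) ≈ 0.4111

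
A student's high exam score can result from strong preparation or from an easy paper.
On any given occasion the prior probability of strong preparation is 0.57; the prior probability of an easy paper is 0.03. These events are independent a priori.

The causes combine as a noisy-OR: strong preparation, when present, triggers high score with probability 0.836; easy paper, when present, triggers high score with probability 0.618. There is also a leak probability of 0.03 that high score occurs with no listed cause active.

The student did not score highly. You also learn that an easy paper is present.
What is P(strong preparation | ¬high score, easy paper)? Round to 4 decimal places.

P(strong preparation | ¬high score, easy paper) ≈ 0.1786

Under noisy-OR, P(high score | causes) = 1 − (1−0.03)·∏(1−qᵢ) over the active causes.
P(¬high score | easy paper) = 0.37054*0.43 + 0.060769*0.57 = 0.159332 + 0.034638 = 0.193970
The strong preparation-present share is 0.060769*0.57 = 0.034638.
So P(strong preparation | ¬high score, easy paper) = 0.034638/0.193970 ≈ 0.1786.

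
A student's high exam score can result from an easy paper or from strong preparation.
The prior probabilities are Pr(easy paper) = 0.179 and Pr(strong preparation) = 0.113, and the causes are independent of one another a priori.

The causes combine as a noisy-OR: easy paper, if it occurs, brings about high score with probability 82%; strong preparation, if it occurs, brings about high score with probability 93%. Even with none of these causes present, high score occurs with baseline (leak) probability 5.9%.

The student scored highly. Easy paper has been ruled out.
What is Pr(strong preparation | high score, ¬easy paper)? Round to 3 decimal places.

Pr(strong preparation | high score, ¬easy paper) ≈ 0.669

Under noisy-OR, P(high score | causes) = 1 − (1−0.059)·∏(1−qᵢ) over the active causes.
P(high score | ¬easy paper) = 0.059*0.887 + 0.93413*0.113 = 0.052333 + 0.105557 = 0.157890
Restricting to configurations with strong preparation present: 0.93413*0.113 = 0.105557.
Hence the posterior is 0.105557/0.157890 ≈ 0.669.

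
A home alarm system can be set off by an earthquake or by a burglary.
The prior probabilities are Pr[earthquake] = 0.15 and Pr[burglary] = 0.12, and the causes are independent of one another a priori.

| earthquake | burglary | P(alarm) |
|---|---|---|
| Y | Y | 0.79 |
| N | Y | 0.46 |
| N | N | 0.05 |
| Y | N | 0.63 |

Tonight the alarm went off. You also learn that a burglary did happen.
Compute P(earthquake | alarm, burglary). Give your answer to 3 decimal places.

P(earthquake | alarm, burglary) ≈ 0.233

P(alarm | burglary) = 0.46×0.85 + 0.79×0.15 = 0.391000 + 0.118500 = 0.509500
Of this, 0.118500 comes from 0.79×0.15 (the earthquake=true cases).
So P(earthquake | alarm, burglary) = 0.118500/0.509500 ≈ 0.233.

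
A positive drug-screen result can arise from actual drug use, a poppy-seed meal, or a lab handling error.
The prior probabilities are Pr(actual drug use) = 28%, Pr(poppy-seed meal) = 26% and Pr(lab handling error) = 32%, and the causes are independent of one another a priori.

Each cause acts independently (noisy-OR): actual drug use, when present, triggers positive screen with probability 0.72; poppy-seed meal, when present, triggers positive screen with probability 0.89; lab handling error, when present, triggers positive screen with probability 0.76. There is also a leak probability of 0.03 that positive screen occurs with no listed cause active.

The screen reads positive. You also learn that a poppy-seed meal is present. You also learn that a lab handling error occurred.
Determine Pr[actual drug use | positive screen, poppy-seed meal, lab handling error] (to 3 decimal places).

Pr[actual drug use | positive screen, poppy-seed meal, lab handling error] ≈ 0.284

Under noisy-OR, P(positive screen | causes) = 1 − (1−0.03)·∏(1−qᵢ) over the active causes.
For the numerator, keep only actual drug use=true terms: 0.99283*0.28 = 0.277992
The normalizing constant is 0.974392*0.72 + 0.99283*0.28 = 0.979554
Posterior = 0.277992 / 0.979554 ≈ 0.284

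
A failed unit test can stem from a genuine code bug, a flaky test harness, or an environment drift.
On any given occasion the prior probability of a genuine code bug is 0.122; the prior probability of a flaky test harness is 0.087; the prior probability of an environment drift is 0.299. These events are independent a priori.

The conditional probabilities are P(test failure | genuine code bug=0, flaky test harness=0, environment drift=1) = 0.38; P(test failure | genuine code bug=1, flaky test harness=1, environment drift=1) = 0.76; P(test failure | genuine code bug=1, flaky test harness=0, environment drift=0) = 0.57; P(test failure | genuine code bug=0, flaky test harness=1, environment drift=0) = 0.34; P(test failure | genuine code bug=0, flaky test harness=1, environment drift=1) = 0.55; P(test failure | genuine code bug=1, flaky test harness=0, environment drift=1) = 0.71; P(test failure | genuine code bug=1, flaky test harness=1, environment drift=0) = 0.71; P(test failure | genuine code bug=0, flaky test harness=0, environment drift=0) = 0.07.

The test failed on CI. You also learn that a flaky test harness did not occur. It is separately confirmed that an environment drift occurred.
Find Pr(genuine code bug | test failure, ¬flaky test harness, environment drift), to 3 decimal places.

For the numerator, keep only genuine code bug=true terms: 0.71*0.122 = 0.086620
The normalizing constant is 0.38*0.878 + 0.71*0.122 = 0.420260
Posterior = 0.086620 / 0.420260 ≈ 0.206

Pr(genuine code bug | test failure, ¬flaky test harness, environment drift) ≈ 0.206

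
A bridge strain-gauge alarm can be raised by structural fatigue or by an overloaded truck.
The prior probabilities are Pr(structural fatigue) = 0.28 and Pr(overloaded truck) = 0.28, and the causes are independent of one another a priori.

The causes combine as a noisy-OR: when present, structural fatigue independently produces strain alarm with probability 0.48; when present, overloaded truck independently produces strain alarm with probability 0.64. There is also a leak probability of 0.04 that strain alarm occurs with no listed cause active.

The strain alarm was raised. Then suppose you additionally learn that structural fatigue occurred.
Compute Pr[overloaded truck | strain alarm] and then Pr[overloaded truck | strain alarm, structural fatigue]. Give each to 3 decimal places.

Under noisy-OR, P(strain alarm | causes) = 1 − (1−0.04)·∏(1−qᵢ) over the active causes.
Numerator (weight on configurations with overloaded truck): 0.131927 + 0.064311 = 0.196238
Denominator P(strain alarm): 0.04*0.72*0.72 + 0.6544*0.72*0.28 + 0.5008*0.28*0.72 + 0.820288*0.28*0.28 = 0.317935
Posterior = 0.196238 / 0.317935 ≈ 0.617

With the extra evidence:
P(strain alarm | structural fatigue) = 0.5008*0.72 + 0.820288*0.28 = 0.360576 + 0.229681 = 0.590257
Of this, 0.229681 comes from 0.820288*0.28 (the overloaded truck=true cases).
P(overloaded truck | strain alarm, structural fatigue) = 0.229681 / 0.590257 ≈ 0.389
The drop from 0.617 to 0.389 is the explaining-away (discounting) effect.

Pr[overloaded truck | strain alarm] ≈ 0.617; Pr[overloaded truck | strain alarm, structural fatigue] ≈ 0.389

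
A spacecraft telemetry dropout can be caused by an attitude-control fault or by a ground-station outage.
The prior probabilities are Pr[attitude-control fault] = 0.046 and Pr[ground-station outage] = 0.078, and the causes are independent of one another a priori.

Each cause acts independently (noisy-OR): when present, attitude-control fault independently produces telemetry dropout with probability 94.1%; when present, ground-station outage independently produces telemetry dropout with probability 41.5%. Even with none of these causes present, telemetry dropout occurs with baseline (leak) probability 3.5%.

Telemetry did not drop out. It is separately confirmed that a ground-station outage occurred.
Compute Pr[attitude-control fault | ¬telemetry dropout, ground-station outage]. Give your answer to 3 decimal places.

Under noisy-OR, P(telemetry dropout | causes) = 1 − (1−0.035)·∏(1−qᵢ) over the active causes.
P(¬telemetry dropout | ground-station outage) = 0.564525*0.954 + 0.033307*0.046 = 0.538557 + 0.001532 = 0.540089
Of this, 0.001532 comes from 0.033307*0.046 (the attitude-control fault=true cases).
P(attitude-control fault | ¬telemetry dropout, ground-station outage) = 0.001532 / 0.540089 ≈ 0.003

Pr[attitude-control fault | ¬telemetry dropout, ground-station outage] ≈ 0.003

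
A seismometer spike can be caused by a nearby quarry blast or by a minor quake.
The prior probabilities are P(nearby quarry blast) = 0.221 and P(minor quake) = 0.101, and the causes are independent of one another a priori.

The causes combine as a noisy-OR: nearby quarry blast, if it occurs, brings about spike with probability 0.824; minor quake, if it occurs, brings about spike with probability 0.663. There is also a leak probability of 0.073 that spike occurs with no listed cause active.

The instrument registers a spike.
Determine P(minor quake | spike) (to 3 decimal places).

Under noisy-OR, P(spike | causes) = 1 − (1−0.073)·∏(1−qᵢ) over the active causes.
P(spike) = 0.073*0.779*0.899 + 0.687601*0.779*0.101 + 0.836848*0.221*0.899 + 0.945018*0.221*0.101 = 0.051123 + 0.054100 + 0.166264 + 0.021094 = 0.292581
Restricting to configurations with minor quake present: 0.054100 + 0.021094 = 0.075194.
P(minor quake | spike) = 0.075194 / 0.292581 ≈ 0.257

P(minor quake | spike) ≈ 0.257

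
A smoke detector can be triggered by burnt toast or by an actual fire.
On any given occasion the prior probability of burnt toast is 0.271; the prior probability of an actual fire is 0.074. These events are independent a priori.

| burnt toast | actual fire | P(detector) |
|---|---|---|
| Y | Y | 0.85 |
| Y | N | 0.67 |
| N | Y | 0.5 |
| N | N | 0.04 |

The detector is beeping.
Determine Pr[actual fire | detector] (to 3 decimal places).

Pr[actual fire | detector] ≈ 0.184

Numerator (weight on configurations with actual fire): 0.026973 + 0.017046 = 0.044019
Denominator P(detector): 0.04*0.729*0.926 + 0.5*0.729*0.074 + 0.67*0.271*0.926 + 0.85*0.271*0.074 = 0.239155
P(actual fire | detector) = 0.044019/0.239155 ≈ 0.184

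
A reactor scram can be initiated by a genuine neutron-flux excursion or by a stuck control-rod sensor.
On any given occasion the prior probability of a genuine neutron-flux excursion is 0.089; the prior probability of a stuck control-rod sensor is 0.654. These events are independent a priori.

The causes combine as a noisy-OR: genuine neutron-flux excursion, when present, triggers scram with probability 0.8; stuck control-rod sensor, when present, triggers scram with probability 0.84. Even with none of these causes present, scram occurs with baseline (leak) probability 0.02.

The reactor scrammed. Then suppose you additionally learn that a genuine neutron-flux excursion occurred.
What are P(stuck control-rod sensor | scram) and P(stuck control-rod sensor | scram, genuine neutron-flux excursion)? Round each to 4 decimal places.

P(stuck control-rod sensor | scram) ≈ 0.9473; P(stuck control-rod sensor | scram, genuine neutron-flux excursion) ≈ 0.6949

Under noisy-OR, P(scram | causes) = 1 − (1−0.02)·∏(1−qᵢ) over the active causes.
Sum P(scram|·) weighted by the priors over the 4 (genuine neutron-flux excursion, stuck control-rod sensor) configurations:
  P(scram) = 0.02×0.911×0.346 + 0.8432×0.911×0.654 + 0.804×0.089×0.346 + 0.96864×0.089×0.654
        = 0.006304 + 0.502374 + 0.024758 + 0.056381 = 0.589817
Configurations with stuck control-rod sensor contribute 0.558755, so
  P(stuck control-rod sensor | scram) = 0.558755 / 0.589817 ≈ 0.9473

Now condition on the additional information:
P(scram | genuine neutron-flux excursion) = 0.804·0.346 + 0.96864·0.654 = 0.278184 + 0.633491 = 0.911675
The stuck control-rod sensor-present share is 0.96864·0.654 = 0.633491.
Hence the posterior is 0.633491/0.911675 ≈ 0.6949.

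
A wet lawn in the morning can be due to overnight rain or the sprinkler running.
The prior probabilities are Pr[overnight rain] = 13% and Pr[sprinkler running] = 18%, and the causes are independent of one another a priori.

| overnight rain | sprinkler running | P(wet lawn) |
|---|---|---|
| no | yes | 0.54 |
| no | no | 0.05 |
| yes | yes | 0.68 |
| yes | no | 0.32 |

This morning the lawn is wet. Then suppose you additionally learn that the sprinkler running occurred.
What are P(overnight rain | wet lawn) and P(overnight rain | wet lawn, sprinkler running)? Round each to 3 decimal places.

P(overnight rain | wet lawn) ≈ 0.294; P(overnight rain | wet lawn, sprinkler running) ≈ 0.158

Weight on overnight rain=true, given the evidence: 0.034112 + 0.015912 = 0.050024
Normalizer over all consistent configurations: 0.05·0.87·0.82 + 0.54·0.87·0.18 + 0.32·0.13·0.82 + 0.68·0.13·0.18 = 0.170258
Posterior = 0.050024 / 0.170258 ≈ 0.294

With the extra evidence:
P(wet lawn | sprinkler running) = 0.54×0.87 + 0.68×0.13 = 0.469800 + 0.088400 = 0.558200
Restricting to configurations with overnight rain present: 0.68×0.13 = 0.088400.
P(overnight rain | wet lawn, sprinkler running) = 0.088400 / 0.558200 ≈ 0.158
This is intercausal reasoning (explaining away): once sprinkler running accounts for the wet lawn, overnight rain becomes less likely.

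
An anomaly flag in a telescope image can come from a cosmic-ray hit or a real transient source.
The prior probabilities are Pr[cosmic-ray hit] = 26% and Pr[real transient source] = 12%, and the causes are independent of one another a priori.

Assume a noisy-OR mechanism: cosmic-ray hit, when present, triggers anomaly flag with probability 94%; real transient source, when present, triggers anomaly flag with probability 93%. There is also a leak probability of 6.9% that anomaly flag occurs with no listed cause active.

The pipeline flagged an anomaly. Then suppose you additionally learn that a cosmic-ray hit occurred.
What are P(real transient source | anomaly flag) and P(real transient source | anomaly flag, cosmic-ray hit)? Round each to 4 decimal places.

P(real transient source | anomaly flag) ≈ 0.3042; P(real transient source | anomaly flag, cosmic-ray hit) ≈ 0.1258

Under noisy-OR, P(anomaly flag | causes) = 1 − (1−0.069)·∏(1−qᵢ) over the active causes.
P(anomaly flag) = 0.069·0.74·0.88 + 0.93483·0.74·0.12 + 0.94414·0.26·0.88 + 0.99609·0.26·0.12 = 0.044933 + 0.083013 + 0.216019 + 0.031078 = 0.375043
The real transient source-present share is 0.083013 + 0.031078 = 0.114091.
So P(real transient source | anomaly flag) = 0.114091/0.375043 ≈ 0.3042.

Now also conditioning on cosmic-ray hit=true:
P(anomaly flag | cosmic-ray hit) = 0.94414*0.88 + 0.99609*0.12 = 0.830843 + 0.119531 = 0.950374
Restricting to configurations with real transient source present: 0.99609*0.12 = 0.119531.
So P(real transient source | anomaly flag, cosmic-ray hit) = 0.119531/0.950374 ≈ 0.1258.
This is intercausal reasoning (explaining away): once cosmic-ray hit accounts for the anomaly flag, real transient source becomes less likely.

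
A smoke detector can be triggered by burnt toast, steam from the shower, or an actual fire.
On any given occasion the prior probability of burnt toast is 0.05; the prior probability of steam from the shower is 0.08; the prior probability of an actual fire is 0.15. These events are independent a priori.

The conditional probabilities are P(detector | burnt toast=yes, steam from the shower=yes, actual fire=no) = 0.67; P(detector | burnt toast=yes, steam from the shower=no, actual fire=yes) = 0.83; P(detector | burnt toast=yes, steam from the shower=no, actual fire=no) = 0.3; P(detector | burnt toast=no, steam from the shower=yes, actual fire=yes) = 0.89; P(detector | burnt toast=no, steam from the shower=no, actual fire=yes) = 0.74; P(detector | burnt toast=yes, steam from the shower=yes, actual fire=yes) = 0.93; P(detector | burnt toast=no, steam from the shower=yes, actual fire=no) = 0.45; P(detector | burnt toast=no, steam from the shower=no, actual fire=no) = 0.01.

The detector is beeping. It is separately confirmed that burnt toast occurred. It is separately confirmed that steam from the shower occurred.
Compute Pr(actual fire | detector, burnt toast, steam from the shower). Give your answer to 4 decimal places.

Pr(actual fire | detector, burnt toast, steam from the shower) ≈ 0.1968

Sum P(detector|·) weighted by the priors over both values of actual fire:
  P(detector | burnt toast, steam from the shower) = 0.67·0.85 + 0.93·0.15
        = 0.569500 + 0.139500 = 0.709000
Keeping only the actual fire-present terms gives 0.139500, so
  P(actual fire | detector, burnt toast, steam from the shower) = 0.139500 / 0.709000 ≈ 0.1968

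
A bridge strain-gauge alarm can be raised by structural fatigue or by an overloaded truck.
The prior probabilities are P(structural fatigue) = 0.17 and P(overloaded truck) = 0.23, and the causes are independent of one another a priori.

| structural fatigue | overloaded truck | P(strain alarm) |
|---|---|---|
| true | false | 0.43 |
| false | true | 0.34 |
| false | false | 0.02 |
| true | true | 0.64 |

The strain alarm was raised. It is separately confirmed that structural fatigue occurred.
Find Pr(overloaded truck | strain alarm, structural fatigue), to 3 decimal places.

Enumerate both values of overloaded truck and weight by the priors:
  P(strain alarm | structural fatigue) = 0.43×0.77 + 0.64×0.23
        = 0.331100 + 0.147200 = 0.478300
The terms with overloaded truck present sum to 0.147200, so
  P(overloaded truck | strain alarm, structural fatigue) = 0.147200 / 0.478300 ≈ 0.308

Pr(overloaded truck | strain alarm, structural fatigue) ≈ 0.308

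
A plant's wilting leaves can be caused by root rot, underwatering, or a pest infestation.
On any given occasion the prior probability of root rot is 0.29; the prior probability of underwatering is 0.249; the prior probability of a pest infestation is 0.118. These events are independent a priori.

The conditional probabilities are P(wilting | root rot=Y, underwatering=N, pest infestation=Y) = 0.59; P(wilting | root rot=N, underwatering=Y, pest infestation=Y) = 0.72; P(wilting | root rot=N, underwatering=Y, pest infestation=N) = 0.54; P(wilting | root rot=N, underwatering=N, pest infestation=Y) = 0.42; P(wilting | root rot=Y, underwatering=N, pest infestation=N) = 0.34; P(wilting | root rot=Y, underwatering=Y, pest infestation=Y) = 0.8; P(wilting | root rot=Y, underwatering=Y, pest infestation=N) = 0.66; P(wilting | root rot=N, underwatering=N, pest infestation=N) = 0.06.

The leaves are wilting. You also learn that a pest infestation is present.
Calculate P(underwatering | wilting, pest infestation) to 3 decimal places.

P(underwatering | wilting, pest infestation) ≈ 0.344

P(wilting | pest infestation) = 0.42*0.71*0.751 + 0.72*0.71*0.249 + 0.59*0.29*0.751 + 0.8*0.29*0.249 = 0.223948 + 0.127289 + 0.128496 + 0.057768 = 0.537501
Of this, 0.185057 comes from 0.127289 + 0.057768 (the underwatering=true cases).
P(underwatering | wilting, pest infestation) = 0.185057 / 0.537501 ≈ 0.344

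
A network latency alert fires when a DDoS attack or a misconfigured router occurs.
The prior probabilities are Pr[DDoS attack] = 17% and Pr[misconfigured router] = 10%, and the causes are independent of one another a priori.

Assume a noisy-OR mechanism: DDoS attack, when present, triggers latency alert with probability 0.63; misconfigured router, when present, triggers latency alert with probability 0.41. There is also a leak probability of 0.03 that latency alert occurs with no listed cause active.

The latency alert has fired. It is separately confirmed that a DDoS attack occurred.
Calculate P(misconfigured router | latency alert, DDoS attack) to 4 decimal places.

Under noisy-OR, P(latency alert | causes) = 1 − (1−0.03)·∏(1−qᵢ) over the active causes.
Weight on misconfigured router=true, given the evidence: 0.788249*0.1 = 0.078825
Denominator P(latency alert | DDoS attack): 0.6411*0.9 + 0.788249*0.1 = 0.655815
P(misconfigured router | latency alert, DDoS attack) = 0.078825/0.655815 ≈ 0.1202

P(misconfigured router | latency alert, DDoS attack) ≈ 0.1202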